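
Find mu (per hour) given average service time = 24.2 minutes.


mu = 60 / avg_service_time = 60 / 24.2 = 2.48 per hour

2.48 per hour


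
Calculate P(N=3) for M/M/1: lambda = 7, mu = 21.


rho = 7/21; P(n) = (1-rho)*rho^n = (1-7/21)*(7/21)^3 = 0.0247

0.0247


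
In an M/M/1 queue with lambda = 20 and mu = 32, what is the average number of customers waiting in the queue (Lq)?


rho = 20/32; Lq = rho^2/(1-rho) = 1.04

1.04


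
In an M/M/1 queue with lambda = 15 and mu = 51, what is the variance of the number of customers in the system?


rho = 15/51; Var(N) = rho/(1-rho)^2 = 0.59

0.59


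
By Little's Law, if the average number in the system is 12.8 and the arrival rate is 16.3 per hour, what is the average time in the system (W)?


W = L / lambda = 12.8 / 16.3 = 0.7853 hours

0.7853 hours


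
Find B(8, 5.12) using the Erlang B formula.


B(N,A) = (A^N/N!) / sum(A^k/k!, k=0..N) with N=8, A=5.12 = 0.0758

0.0758


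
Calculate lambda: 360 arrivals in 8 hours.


lambda = total arrivals / time = 360 / 8 = 45.0 per hour

45.0 per hour


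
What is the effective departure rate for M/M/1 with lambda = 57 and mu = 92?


For a stable queue (lambda < mu), throughput = lambda = 57 per hour

57 per hour


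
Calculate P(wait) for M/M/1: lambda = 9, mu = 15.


P(wait) = rho = lambda/mu = 9/15 = 0.6

0.6


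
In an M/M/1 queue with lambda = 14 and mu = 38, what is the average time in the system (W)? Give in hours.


W = 1/(mu - lambda) = 1/(38 - 14) = 0.0417 hours

0.0417 hours


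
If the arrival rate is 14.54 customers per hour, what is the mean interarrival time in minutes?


Mean interarrival time = 60/lambda = 60/14.54 = 4.13 minutes

4.13 minutes


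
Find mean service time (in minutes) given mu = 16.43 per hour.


Mean service time = 60/mu = 60/16.43 = 3.65 minutes

3.65 minutes


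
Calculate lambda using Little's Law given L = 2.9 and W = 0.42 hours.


lambda = L / W = 2.9 / 0.42 = 6.9 per hour

6.9 per hour


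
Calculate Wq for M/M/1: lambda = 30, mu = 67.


rho = 30/67; Wq = rho/(mu - lambda) = 0.0121 hours

0.0121 hours


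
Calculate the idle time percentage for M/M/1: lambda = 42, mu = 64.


Idle fraction = (1 - rho) * 100 = (1 - 42/64) * 100 = 34.4%

34.4%


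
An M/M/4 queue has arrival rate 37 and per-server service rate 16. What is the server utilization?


rho = lambda/(c*mu) = 37/(4*16) = 0.5781

0.5781


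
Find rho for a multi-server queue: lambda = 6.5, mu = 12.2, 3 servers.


rho = lambda / (c * mu) = 6.5 / (3 * 12.2) = 0.1776

0.1776


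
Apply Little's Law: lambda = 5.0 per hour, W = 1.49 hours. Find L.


L = lambda * W = 5.0 * 1.49 = 7.45

7.45


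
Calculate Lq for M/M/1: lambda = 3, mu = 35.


rho = 3/35; Lq = rho^2/(1-rho) = 0.01

0.01


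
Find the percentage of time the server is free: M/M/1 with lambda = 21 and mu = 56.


Idle fraction = (1 - rho) * 100 = (1 - 21/56) * 100 = 62.5%

62.5%


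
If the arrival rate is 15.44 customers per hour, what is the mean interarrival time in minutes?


Mean interarrival time = 60/lambda = 60/15.44 = 3.89 minutes

3.89 minutes


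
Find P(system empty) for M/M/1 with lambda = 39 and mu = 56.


P0 = 1 - rho = 1 - 39/56 = 0.3036

0.3036


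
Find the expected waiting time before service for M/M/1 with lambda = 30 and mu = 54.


rho = 30/54; Wq = rho/(mu - lambda) = 0.0231 hours

0.0231 hours


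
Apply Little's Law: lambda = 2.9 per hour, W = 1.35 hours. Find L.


L = lambda * W = 2.9 * 1.35 = 3.92

3.92


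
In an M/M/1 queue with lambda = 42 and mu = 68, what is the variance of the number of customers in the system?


rho = 42/68; Var(N) = rho/(1-rho)^2 = 4.22

4.22


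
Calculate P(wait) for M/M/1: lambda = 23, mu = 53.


P(wait) = rho = lambda/mu = 23/53 = 0.434

0.434


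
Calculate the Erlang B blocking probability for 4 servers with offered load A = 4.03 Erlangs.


B(N,A) = (A^N/N!) / sum(A^k/k!, k=0..N) with N=4, A=4.03 = 0.3136

0.3136


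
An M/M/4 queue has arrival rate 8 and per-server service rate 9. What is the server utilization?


rho = lambda/(c*mu) = 8/(4*9) = 0.2222

0.2222


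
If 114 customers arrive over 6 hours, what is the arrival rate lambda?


lambda = total arrivals / time = 114 / 6 = 19.0 per hour

19.0 per hour


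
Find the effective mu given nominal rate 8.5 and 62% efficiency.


Effective rate = mu * efficiency = 8.5 * 0.62 = 5.27 per hour

5.27 per hour


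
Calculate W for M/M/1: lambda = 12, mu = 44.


W = 1/(mu - lambda) = 1/(44 - 12) = 0.0313 hours

0.0313 hours


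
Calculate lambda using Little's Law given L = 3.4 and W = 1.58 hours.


lambda = L / W = 3.4 / 1.58 = 2.15 per hour

2.15 per hour


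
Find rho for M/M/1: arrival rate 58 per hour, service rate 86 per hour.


rho = lambda/mu = 58/86 = 0.6744

0.6744


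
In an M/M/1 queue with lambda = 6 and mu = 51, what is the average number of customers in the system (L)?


rho = 6/51; L = rho/(1-rho) = 0.13

0.13


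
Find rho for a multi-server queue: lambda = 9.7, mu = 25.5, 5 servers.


rho = lambda / (c * mu) = 9.7 / (5 * 25.5) = 0.0761

0.0761


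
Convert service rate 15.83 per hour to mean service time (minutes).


Mean service time = 60/mu = 60/15.83 = 3.79 minutes

3.79 minutes


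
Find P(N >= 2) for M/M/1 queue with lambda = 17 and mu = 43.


P(N >= 2) = rho^2 = (17/43)^2 = 0.1563

0.1563


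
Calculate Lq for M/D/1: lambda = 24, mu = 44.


M/D/1: Lq = rho^2 / (2*(1-rho)) where rho = 24/44; Lq = 0.33

0.33


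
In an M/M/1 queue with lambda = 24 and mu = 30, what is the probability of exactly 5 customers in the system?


rho = 24/30; P(n) = (1-rho)*rho^n = (1-24/30)*(24/30)^5 = 0.0655

0.0655


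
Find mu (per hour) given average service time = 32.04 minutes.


mu = 60 / avg_service_time = 60 / 32.04 = 1.87 per hour

1.87 per hour


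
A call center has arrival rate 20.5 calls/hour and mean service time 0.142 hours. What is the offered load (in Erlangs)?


Offered load a = lambda * E[S] = 20.5 * 0.142 = 2.91 Erlangs

2.91 Erlangs


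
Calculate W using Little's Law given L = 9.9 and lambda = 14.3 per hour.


W = L / lambda = 9.9 / 14.3 = 0.6923 hours

0.6923 hours


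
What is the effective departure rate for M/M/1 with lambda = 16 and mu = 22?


For a stable queue (lambda < mu), throughput = lambda = 16 per hour

16 per hour


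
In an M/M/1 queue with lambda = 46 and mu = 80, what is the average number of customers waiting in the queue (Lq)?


rho = 46/80; Lq = rho^2/(1-rho) = 0.78

0.78


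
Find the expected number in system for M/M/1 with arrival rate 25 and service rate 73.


rho = 25/73; L = rho/(1-rho) = 0.52

0.52


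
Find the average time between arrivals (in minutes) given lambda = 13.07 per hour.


Mean interarrival time = 60/lambda = 60/13.07 = 4.59 minutes

4.59 minutes


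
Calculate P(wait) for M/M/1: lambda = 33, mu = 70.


P(wait) = rho = lambda/mu = 33/70 = 0.4714

0.4714


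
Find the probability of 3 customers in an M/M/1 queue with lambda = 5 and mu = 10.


rho = 5/10; P(n) = (1-rho)*rho^n = (1-5/10)*(5/10)^3 = 0.0625

0.0625


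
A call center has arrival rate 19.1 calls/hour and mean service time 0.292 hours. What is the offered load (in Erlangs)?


Offered load a = lambda * E[S] = 19.1 * 0.292 = 5.58 Erlangs

5.58 Erlangs


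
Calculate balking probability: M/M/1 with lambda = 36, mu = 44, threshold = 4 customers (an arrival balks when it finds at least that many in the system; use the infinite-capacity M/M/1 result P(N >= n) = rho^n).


P(N >= 4) = rho^4 = (36/44)^4 = 0.4481

0.4481


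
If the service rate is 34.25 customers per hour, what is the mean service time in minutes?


Mean service time = 60/mu = 60/34.25 = 1.75 minutes

1.75 minutes


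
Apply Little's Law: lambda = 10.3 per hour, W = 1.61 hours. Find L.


L = lambda * W = 10.3 * 1.61 = 16.58

16.58


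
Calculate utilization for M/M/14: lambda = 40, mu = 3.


rho = lambda/(c*mu) = 40/(14*3) = 0.9524

0.9524


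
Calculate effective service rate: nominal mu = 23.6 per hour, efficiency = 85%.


Effective rate = mu * efficiency = 23.6 * 0.85 = 20.06 per hour

20.06 per hour


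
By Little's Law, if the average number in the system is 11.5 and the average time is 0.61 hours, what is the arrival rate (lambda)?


lambda = L / W = 11.5 / 0.61 = 18.85 per hour

18.85 per hour


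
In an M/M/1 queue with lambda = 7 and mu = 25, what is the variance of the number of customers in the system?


rho = 7/25; Var(N) = rho/(1-rho)^2 = 0.54

0.54


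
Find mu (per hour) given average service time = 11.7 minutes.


mu = 60 / avg_service_time = 60 / 11.7 = 5.13 per hour

5.13 per hour


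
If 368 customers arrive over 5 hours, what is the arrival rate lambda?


lambda = total arrivals / time = 368 / 5 = 73.6 per hour

73.6 per hour


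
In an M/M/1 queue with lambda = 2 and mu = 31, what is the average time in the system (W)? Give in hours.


W = 1/(mu - lambda) = 1/(31 - 2) = 0.0345 hours

0.0345 hours


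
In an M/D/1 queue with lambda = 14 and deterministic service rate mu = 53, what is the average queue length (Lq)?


M/D/1: Lq = rho^2 / (2*(1-rho)) where rho = 14/53; Lq = 0.05

0.05


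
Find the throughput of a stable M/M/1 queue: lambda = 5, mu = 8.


For a stable queue (lambda < mu), throughput = lambda = 5 per hour

5 per hour


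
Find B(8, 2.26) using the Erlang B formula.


B(N,A) = (A^N/N!) / sum(A^k/k!, k=0..N) with N=8, A=2.26 = 0.0018

0.0018


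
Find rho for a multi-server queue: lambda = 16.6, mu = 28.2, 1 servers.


rho = lambda / (c * mu) = 16.6 / (1 * 28.2) = 0.5887

0.5887


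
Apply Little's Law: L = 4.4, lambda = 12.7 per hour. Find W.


W = L / lambda = 4.4 / 12.7 = 0.3465 hours

0.3465 hours


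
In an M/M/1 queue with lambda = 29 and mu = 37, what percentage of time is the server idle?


Idle fraction = (1 - rho) * 100 = (1 - 29/37) * 100 = 21.6%

21.6%


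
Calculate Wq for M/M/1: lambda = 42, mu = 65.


rho = 42/65; Wq = rho/(mu - lambda) = 0.0281 hours

0.0281 hours


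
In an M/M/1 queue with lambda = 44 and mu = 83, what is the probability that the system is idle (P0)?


P0 = 1 - rho = 1 - 44/83 = 0.4699

0.4699


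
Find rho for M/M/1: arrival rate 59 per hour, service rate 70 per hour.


rho = lambda/mu = 59/70 = 0.8429

0.8429


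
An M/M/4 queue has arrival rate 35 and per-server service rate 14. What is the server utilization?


rho = lambda/(c*mu) = 35/(4*14) = 0.625

0.625


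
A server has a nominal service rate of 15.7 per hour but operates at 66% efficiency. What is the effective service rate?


Effective rate = mu * efficiency = 15.7 * 0.66 = 10.36 per hour

10.36 per hour


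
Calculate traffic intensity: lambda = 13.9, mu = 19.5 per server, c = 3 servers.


rho = lambda / (c * mu) = 13.9 / (3 * 19.5) = 0.2376

0.2376


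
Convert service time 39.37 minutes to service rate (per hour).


mu = 60 / avg_service_time = 60 / 39.37 = 1.52 per hour

1.52 per hour


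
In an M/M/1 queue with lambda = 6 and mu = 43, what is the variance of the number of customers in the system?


rho = 6/43; Var(N) = rho/(1-rho)^2 = 0.19

0.19


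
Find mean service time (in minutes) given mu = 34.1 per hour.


Mean service time = 60/mu = 60/34.1 = 1.76 minutes

1.76 minutes


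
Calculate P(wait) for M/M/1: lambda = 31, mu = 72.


P(wait) = rho = lambda/mu = 31/72 = 0.4306

0.4306


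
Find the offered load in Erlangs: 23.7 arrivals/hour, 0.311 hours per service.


Offered load a = lambda * E[S] = 23.7 * 0.311 = 7.37 Erlangs

7.37 Erlangs


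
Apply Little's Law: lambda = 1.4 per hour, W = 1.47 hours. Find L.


L = lambda * W = 1.4 * 1.47 = 2.06

2.06


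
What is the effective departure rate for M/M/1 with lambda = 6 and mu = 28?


For a stable queue (lambda < mu), throughput = lambda = 6 per hour

6 per hour


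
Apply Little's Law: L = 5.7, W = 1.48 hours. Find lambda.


lambda = L / W = 5.7 / 1.48 = 3.85 per hour

3.85 per hour


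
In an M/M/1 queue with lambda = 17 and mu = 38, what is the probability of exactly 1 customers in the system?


rho = 17/38; P(n) = (1-rho)*rho^n = (1-17/38)*(17/38)^1 = 0.2472

0.2472


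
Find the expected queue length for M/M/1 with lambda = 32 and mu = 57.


rho = 32/57; Lq = rho^2/(1-rho) = 0.72

0.72


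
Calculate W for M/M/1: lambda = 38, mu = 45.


W = 1/(mu - lambda) = 1/(45 - 38) = 0.1429 hours

0.1429 hours


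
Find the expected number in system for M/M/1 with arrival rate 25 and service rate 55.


rho = 25/55; L = rho/(1-rho) = 0.83

0.83


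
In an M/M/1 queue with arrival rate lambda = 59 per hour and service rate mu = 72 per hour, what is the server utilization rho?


rho = lambda/mu = 59/72 = 0.8194

0.8194


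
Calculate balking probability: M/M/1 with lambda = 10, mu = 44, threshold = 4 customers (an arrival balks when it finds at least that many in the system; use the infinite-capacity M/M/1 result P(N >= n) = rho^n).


P(N >= 4) = rho^4 = (10/44)^4 = 0.0027

0.0027


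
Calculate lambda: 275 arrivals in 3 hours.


lambda = total arrivals / time = 275 / 3 = 91.67 per hour

91.67 per hour


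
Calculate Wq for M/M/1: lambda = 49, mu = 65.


rho = 49/65; Wq = rho/(mu - lambda) = 0.0471 hours

0.0471 hours


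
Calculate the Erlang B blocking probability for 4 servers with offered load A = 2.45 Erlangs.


B(N,A) = (A^N/N!) / sum(A^k/k!, k=0..N) with N=4, A=2.45 = 0.1443

0.1443


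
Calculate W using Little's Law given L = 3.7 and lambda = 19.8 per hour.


W = L / lambda = 3.7 / 19.8 = 0.1869 hours

0.1869 hours


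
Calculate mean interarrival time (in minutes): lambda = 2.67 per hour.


Mean interarrival time = 60/lambda = 60/2.67 = 22.47 minutes

22.47 minutes


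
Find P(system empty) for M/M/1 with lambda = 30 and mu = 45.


P0 = 1 - rho = 1 - 30/45 = 0.3333

0.3333


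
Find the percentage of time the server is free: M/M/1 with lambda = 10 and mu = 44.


Idle fraction = (1 - rho) * 100 = (1 - 10/44) * 100 = 77.3%

77.3%


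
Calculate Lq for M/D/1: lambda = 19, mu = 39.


M/D/1: Lq = rho^2 / (2*(1-rho)) where rho = 19/39; Lq = 0.23

0.23


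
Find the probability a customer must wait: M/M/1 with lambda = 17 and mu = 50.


P(wait) = rho = lambda/mu = 17/50 = 0.34

0.34


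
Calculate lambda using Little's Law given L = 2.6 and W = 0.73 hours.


lambda = L / W = 2.6 / 0.73 = 3.56 per hour

3.56 per hour


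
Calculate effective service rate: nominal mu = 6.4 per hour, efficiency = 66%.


Effective rate = mu * efficiency = 6.4 * 0.66 = 4.22 per hour

4.22 per hour


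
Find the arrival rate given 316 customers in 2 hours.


lambda = total arrivals / time = 316 / 2 = 158.0 per hour

158.0 per hour


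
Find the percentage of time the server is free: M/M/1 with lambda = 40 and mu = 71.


Idle fraction = (1 - rho) * 100 = (1 - 40/71) * 100 = 43.7%

43.7%


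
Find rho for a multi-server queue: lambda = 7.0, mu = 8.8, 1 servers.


rho = lambda / (c * mu) = 7.0 / (1 * 8.8) = 0.7955

0.7955


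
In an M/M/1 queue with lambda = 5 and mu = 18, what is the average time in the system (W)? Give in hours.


W = 1/(mu - lambda) = 1/(18 - 5) = 0.0769 hours

0.0769 hours


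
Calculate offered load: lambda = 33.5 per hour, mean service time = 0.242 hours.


Offered load a = lambda * E[S] = 33.5 * 0.242 = 8.11 Erlangs

8.11 Erlangs


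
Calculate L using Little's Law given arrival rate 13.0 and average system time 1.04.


L = lambda * W = 13.0 * 1.04 = 13.52

13.52


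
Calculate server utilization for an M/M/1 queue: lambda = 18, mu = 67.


rho = lambda/mu = 18/67 = 0.2687

0.2687


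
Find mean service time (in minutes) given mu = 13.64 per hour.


Mean service time = 60/mu = 60/13.64 = 4.4 minutes

4.4 minutes


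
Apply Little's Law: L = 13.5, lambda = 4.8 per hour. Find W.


W = L / lambda = 13.5 / 4.8 = 2.8125 hours

2.8125 hours


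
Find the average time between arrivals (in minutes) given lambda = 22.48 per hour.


Mean interarrival time = 60/lambda = 60/22.48 = 2.67 minutes

2.67 minutes


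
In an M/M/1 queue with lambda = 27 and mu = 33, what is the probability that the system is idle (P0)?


P0 = 1 - rho = 1 - 27/33 = 0.1818

0.1818


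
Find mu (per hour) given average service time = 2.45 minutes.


mu = 60 / avg_service_time = 60 / 2.45 = 24.49 per hour

24.49 per hour


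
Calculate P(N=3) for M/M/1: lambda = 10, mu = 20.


rho = 10/20; P(n) = (1-rho)*rho^n = (1-10/20)*(10/20)^3 = 0.0625

0.0625


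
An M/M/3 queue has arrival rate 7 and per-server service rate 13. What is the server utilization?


rho = lambda/(c*mu) = 7/(3*13) = 0.1795

0.1795


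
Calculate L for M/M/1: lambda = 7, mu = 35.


rho = 7/35; L = rho/(1-rho) = 0.25

0.25


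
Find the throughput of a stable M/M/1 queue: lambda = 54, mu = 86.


For a stable queue (lambda < mu), throughput = lambda = 54 per hour

54 per hour


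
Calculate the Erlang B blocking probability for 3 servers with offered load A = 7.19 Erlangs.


B(N,A) = (A^N/N!) / sum(A^k/k!, k=0..N) with N=3, A=7.19 = 0.6454

0.6454


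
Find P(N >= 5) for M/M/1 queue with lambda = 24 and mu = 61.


P(N >= 5) = rho^5 = (24/61)^5 = 0.0094

0.0094


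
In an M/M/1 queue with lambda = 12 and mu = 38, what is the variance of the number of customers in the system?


rho = 12/38; Var(N) = rho/(1-rho)^2 = 0.67

0.67


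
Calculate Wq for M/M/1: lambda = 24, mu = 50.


rho = 24/50; Wq = rho/(mu - lambda) = 0.0185 hours

0.0185 hours


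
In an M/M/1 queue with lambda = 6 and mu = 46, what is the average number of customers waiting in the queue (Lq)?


rho = 6/46; Lq = rho^2/(1-rho) = 0.02

0.02


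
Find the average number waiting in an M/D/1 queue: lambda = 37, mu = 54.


M/D/1: Lq = rho^2 / (2*(1-rho)) where rho = 37/54; Lq = 0.75

0.75


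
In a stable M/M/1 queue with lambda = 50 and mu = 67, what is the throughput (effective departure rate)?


For a stable queue (lambda < mu), throughput = lambda = 50 per hour

50 per hour


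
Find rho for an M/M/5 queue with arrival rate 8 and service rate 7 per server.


rho = lambda/(c*mu) = 8/(5*7) = 0.2286

0.2286


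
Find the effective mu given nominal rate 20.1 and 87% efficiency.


Effective rate = mu * efficiency = 20.1 * 0.87 = 17.49 per hour

17.49 per hour


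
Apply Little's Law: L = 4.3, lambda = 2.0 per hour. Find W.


W = L / lambda = 4.3 / 2.0 = 2.15 hours

2.15 hours


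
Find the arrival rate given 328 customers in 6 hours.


lambda = total arrivals / time = 328 / 6 = 54.67 per hour

54.67 per hour


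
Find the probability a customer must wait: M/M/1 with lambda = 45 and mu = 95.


P(wait) = rho = lambda/mu = 45/95 = 0.4737

0.4737


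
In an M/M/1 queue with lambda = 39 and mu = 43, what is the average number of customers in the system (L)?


rho = 39/43; L = rho/(1-rho) = 9.75

9.75


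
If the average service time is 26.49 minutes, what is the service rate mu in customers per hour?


mu = 60 / avg_service_time = 60 / 26.49 = 2.27 per hour

2.27 per hour


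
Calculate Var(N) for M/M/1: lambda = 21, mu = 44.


rho = 21/44; Var(N) = rho/(1-rho)^2 = 1.75

1.75


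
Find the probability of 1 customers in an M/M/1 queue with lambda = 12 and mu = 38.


rho = 12/38; P(n) = (1-rho)*rho^n = (1-12/38)*(12/38)^1 = 0.2161

0.2161


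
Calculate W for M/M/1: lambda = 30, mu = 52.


W = 1/(mu - lambda) = 1/(52 - 30) = 0.0455 hours

0.0455 hours


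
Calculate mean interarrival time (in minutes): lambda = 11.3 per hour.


Mean interarrival time = 60/lambda = 60/11.3 = 5.31 minutes

5.31 minutes


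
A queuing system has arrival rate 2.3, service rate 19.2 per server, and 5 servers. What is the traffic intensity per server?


rho = lambda / (c * mu) = 2.3 / (5 * 19.2) = 0.024

0.024


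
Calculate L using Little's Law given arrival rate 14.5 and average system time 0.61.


L = lambda * W = 14.5 * 0.61 = 8.85

8.85


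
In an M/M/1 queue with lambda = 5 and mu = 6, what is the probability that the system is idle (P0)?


P0 = 1 - rho = 1 - 5/6 = 0.1667

0.1667


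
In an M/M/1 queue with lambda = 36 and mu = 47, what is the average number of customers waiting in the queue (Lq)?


rho = 36/47; Lq = rho^2/(1-rho) = 2.51

2.51


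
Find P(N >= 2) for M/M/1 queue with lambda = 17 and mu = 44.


P(N >= 2) = rho^2 = (17/44)^2 = 0.1493

0.1493


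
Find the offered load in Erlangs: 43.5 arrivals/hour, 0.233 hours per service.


Offered load a = lambda * E[S] = 43.5 * 0.233 = 10.14 Erlangs

10.14 Erlangs


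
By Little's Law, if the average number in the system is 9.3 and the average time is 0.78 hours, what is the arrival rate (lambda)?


lambda = L / W = 9.3 / 0.78 = 11.92 per hour

11.92 per hour


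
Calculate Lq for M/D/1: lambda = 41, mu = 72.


M/D/1: Lq = rho^2 / (2*(1-rho)) where rho = 41/72; Lq = 0.38

0.38


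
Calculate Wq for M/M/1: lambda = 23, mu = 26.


rho = 23/26; Wq = rho/(mu - lambda) = 0.2949 hours

0.2949 hours


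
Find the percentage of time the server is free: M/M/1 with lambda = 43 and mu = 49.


Idle fraction = (1 - rho) * 100 = (1 - 43/49) * 100 = 12.2%

12.2%


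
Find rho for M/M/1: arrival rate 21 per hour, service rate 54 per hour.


rho = lambda/mu = 21/54 = 0.3889

0.3889


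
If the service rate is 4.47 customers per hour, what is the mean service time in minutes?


Mean service time = 60/mu = 60/4.47 = 13.42 minutes

13.42 minutes


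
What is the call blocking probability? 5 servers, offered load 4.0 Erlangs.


B(N,A) = (A^N/N!) / sum(A^k/k!, k=0..N) with N=5, A=4.0 = 0.1991

0.1991


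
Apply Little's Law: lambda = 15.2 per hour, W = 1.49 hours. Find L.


L = lambda * W = 15.2 * 1.49 = 22.65

22.65


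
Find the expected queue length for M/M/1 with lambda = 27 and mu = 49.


rho = 27/49; Lq = rho^2/(1-rho) = 0.68

0.68


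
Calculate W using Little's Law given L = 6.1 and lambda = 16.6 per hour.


W = L / lambda = 6.1 / 16.6 = 0.3675 hours

0.3675 hours


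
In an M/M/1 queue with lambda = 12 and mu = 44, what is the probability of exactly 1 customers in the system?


rho = 12/44; P(n) = (1-rho)*rho^n = (1-12/44)*(12/44)^1 = 0.1983

0.1983


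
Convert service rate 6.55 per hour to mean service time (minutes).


Mean service time = 60/mu = 60/6.55 = 9.16 minutes

9.16 minutes


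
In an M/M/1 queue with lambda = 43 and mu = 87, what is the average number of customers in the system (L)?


rho = 43/87; L = rho/(1-rho) = 0.98

0.98


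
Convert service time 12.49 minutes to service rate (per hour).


mu = 60 / avg_service_time = 60 / 12.49 = 4.8 per hour

4.8 per hour


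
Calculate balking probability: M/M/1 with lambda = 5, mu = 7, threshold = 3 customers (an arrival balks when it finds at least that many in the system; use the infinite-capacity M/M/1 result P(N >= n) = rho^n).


P(N >= 3) = rho^3 = (5/7)^3 = 0.3644

0.3644


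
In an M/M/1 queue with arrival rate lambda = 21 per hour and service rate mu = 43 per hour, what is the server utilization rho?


rho = lambda/mu = 21/43 = 0.4884

0.4884


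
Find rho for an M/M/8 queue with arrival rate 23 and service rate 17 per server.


rho = lambda/(c*mu) = 23/(8*17) = 0.1691

0.1691


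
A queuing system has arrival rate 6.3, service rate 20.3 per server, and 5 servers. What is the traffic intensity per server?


rho = lambda / (c * mu) = 6.3 / (5 * 20.3) = 0.0621

0.0621


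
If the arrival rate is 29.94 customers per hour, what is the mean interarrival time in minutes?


Mean interarrival time = 60/lambda = 60/29.94 = 2.0 minutes

2.0 minutes


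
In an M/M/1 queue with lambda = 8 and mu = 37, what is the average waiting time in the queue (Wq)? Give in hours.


rho = 8/37; Wq = rho/(mu - lambda) = 0.0075 hours

0.0075 hours


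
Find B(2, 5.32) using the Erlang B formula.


B(N,A) = (A^N/N!) / sum(A^k/k!, k=0..N) with N=2, A=5.32 = 0.6913

0.6913


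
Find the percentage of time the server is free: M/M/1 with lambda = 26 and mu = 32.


Idle fraction = (1 - rho) * 100 = (1 - 26/32) * 100 = 18.8%

18.8%


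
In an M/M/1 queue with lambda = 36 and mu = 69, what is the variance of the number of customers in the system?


rho = 36/69; Var(N) = rho/(1-rho)^2 = 2.28

2.28


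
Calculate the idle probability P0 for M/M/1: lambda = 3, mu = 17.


P0 = 1 - rho = 1 - 3/17 = 0.8235

0.8235


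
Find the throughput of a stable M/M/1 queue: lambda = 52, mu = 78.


For a stable queue (lambda < mu), throughput = lambda = 52 per hour

52 per hour


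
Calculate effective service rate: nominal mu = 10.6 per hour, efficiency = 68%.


Effective rate = mu * efficiency = 10.6 * 0.68 = 7.21 per hour

7.21 per hour


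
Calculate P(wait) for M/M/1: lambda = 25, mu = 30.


P(wait) = rho = lambda/mu = 25/30 = 0.8333

0.8333


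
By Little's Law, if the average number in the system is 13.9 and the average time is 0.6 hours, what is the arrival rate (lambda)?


lambda = L / W = 13.9 / 0.6 = 23.17 per hour

23.17 per hour


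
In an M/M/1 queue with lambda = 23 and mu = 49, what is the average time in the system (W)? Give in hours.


W = 1/(mu - lambda) = 1/(49 - 23) = 0.0385 hours

0.0385 hours


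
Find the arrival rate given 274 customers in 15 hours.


lambda = total arrivals / time = 274 / 15 = 18.27 per hour

18.27 per hour


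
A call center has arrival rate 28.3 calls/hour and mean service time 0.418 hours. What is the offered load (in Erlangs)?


Offered load a = lambda * E[S] = 28.3 * 0.418 = 11.83 Erlangs

11.83 Erlangs


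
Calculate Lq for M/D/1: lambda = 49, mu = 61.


M/D/1: Lq = rho^2 / (2*(1-rho)) where rho = 49/61; Lq = 1.64

1.64


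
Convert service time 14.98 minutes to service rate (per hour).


mu = 60 / avg_service_time = 60 / 14.98 = 4.01 per hour

4.01 per hour


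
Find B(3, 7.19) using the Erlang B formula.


B(N,A) = (A^N/N!) / sum(A^k/k!, k=0..N) with N=3, A=7.19 = 0.6454

0.6454


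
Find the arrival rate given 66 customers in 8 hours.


lambda = total arrivals / time = 66 / 8 = 8.25 per hour

8.25 per hour


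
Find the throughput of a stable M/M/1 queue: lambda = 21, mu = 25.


For a stable queue (lambda < mu), throughput = lambda = 21 per hour

21 per hour


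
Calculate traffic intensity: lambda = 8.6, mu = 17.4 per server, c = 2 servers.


rho = lambda / (c * mu) = 8.6 / (2 * 17.4) = 0.2471

0.2471


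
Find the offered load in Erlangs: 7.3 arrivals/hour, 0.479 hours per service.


Offered load a = lambda * E[S] = 7.3 * 0.479 = 3.5 Erlangs

3.5 Erlangs


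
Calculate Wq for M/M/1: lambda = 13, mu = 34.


rho = 13/34; Wq = rho/(mu - lambda) = 0.0182 hours

0.0182 hours


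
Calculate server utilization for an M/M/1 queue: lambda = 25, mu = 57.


rho = lambda/mu = 25/57 = 0.4386

0.4386


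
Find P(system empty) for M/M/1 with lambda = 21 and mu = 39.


P0 = 1 - rho = 1 - 21/39 = 0.4615

0.4615


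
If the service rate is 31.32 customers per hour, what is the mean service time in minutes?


Mean service time = 60/mu = 60/31.32 = 1.92 minutes

1.92 minutes


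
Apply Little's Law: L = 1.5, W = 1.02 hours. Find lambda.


lambda = L / W = 1.5 / 1.02 = 1.47 per hour

1.47 per hour


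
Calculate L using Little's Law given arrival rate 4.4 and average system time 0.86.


L = lambda * W = 4.4 * 0.86 = 3.78

3.78


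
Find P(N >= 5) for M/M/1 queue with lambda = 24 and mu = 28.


P(N >= 5) = rho^5 = (24/28)^5 = 0.4627

0.4627


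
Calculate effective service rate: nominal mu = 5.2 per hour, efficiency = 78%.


Effective rate = mu * efficiency = 5.2 * 0.78 = 4.06 per hour

4.06 per hour


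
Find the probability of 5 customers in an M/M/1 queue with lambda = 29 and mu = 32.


rho = 29/32; P(n) = (1-rho)*rho^n = (1-29/32)*(29/32)^5 = 0.0573

0.0573


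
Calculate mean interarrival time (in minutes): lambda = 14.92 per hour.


Mean interarrival time = 60/lambda = 60/14.92 = 4.02 minutes

4.02 minutes


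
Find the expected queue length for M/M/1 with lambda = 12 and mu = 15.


rho = 12/15; Lq = rho^2/(1-rho) = 3.2

3.2


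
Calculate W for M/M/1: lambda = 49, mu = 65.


W = 1/(mu - lambda) = 1/(65 - 49) = 0.0625 hours

0.0625 hours


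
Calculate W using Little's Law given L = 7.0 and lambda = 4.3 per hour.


W = L / lambda = 7.0 / 4.3 = 1.6279 hours

1.6279 hours


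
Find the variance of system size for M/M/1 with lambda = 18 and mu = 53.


rho = 18/53; Var(N) = rho/(1-rho)^2 = 0.78

0.78


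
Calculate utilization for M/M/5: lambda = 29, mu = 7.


rho = lambda/(c*mu) = 29/(5*7) = 0.8286

0.8286


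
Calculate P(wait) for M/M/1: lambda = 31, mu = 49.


P(wait) = rho = lambda/mu = 31/49 = 0.6327

0.6327


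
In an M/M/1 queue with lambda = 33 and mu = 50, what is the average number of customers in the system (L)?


rho = 33/50; L = rho/(1-rho) = 1.94

1.94


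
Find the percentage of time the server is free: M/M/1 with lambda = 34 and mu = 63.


Idle fraction = (1 - rho) * 100 = (1 - 34/63) * 100 = 46.0%

46.0%


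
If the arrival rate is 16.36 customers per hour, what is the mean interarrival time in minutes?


Mean interarrival time = 60/lambda = 60/16.36 = 3.67 minutes

3.67 minutes


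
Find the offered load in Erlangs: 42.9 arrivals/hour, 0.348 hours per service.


Offered load a = lambda * E[S] = 42.9 * 0.348 = 14.93 Erlangs

14.93 Erlangs


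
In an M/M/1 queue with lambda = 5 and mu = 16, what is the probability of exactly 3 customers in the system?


rho = 5/16; P(n) = (1-rho)*rho^n = (1-5/16)*(5/16)^3 = 0.021

0.021


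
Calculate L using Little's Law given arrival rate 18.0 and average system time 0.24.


L = lambda * W = 18.0 * 0.24 = 4.32

4.32


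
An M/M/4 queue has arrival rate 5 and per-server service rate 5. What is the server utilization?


rho = lambda/(c*mu) = 5/(4*5) = 0.25

0.25


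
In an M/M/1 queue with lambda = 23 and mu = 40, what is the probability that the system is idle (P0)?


P0 = 1 - rho = 1 - 23/40 = 0.425

0.425


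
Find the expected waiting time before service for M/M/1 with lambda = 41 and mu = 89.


rho = 41/89; Wq = rho/(mu - lambda) = 0.0096 hours

0.0096 hours


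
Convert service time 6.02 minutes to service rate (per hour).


mu = 60 / avg_service_time = 60 / 6.02 = 9.97 per hour

9.97 per hour


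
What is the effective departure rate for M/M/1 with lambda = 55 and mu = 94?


For a stable queue (lambda < mu), throughput = lambda = 55 per hour

55 per hour


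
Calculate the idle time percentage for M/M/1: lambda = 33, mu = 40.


Idle fraction = (1 - rho) * 100 = (1 - 33/40) * 100 = 17.5%

17.5%


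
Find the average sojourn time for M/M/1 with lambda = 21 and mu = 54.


W = 1/(mu - lambda) = 1/(54 - 21) = 0.0303 hours

0.0303 hours


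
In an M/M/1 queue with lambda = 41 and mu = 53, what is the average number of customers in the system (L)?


rho = 41/53; L = rho/(1-rho) = 3.42

3.42


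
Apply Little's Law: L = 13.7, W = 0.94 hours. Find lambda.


lambda = L / W = 13.7 / 0.94 = 14.57 per hour

14.57 per hour


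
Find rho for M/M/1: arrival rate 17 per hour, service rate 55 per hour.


rho = lambda/mu = 17/55 = 0.3091

0.3091


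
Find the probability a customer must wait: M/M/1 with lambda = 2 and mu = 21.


P(wait) = rho = lambda/mu = 2/21 = 0.0952

0.0952


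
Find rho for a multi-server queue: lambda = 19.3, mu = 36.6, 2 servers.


rho = lambda / (c * mu) = 19.3 / (2 * 36.6) = 0.2637

0.2637


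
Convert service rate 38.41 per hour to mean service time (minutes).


Mean service time = 60/mu = 60/38.41 = 1.56 minutes

1.56 minutes


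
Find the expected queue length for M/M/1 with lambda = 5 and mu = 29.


rho = 5/29; Lq = rho^2/(1-rho) = 0.04

0.04


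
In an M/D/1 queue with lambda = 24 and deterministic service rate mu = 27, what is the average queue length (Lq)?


M/D/1: Lq = rho^2 / (2*(1-rho)) where rho = 24/27; Lq = 3.56

3.56


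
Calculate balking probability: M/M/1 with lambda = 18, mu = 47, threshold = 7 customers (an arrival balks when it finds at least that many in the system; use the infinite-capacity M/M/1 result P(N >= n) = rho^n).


P(N >= 7) = rho^7 = (18/47)^7 = 0.0012

0.0012


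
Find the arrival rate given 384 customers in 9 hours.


lambda = total arrivals / time = 384 / 9 = 42.67 per hour

42.67 per hour


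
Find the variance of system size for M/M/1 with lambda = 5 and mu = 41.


rho = 5/41; Var(N) = rho/(1-rho)^2 = 0.16

0.16


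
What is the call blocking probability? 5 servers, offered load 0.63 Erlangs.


B(N,A) = (A^N/N!) / sum(A^k/k!, k=0..N) with N=5, A=0.63 = 0.0004

0.0004


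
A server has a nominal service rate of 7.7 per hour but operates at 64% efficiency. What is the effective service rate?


Effective rate = mu * efficiency = 7.7 * 0.64 = 4.93 per hour

4.93 per hour


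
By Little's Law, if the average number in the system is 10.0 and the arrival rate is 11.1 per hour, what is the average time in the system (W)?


W = L / lambda = 10.0 / 11.1 = 0.9009 hours

0.9009 hours


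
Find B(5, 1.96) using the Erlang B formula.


B(N,A) = (A^N/N!) / sum(A^k/k!, k=0..N) with N=5, A=1.96 = 0.0345

0.0345


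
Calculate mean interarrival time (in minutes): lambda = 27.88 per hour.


Mean interarrival time = 60/lambda = 60/27.88 = 2.15 minutes

2.15 minutes


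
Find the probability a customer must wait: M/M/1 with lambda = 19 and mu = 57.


P(wait) = rho = lambda/mu = 19/57 = 0.3333

0.3333


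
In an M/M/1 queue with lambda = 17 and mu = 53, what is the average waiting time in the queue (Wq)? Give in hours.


rho = 17/53; Wq = rho/(mu - lambda) = 0.0089 hours

0.0089 hours


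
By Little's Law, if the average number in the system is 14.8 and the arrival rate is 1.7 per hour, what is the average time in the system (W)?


W = L / lambda = 14.8 / 1.7 = 8.7059 hours

8.7059 hours


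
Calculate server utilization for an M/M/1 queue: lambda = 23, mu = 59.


rho = lambda/mu = 23/59 = 0.3898

0.3898


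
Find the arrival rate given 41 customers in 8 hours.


lambda = total arrivals / time = 41 / 8 = 5.13 per hour

5.13 per hour


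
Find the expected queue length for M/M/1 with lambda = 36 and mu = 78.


rho = 36/78; Lq = rho^2/(1-rho) = 0.4

0.4


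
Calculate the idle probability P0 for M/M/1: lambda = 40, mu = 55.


P0 = 1 - rho = 1 - 40/55 = 0.2727

0.2727


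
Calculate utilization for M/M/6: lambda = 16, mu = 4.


rho = lambda/(c*mu) = 16/(6*4) = 0.6667

0.6667


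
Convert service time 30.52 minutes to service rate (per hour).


mu = 60 / avg_service_time = 60 / 30.52 = 1.97 per hour

1.97 per hour


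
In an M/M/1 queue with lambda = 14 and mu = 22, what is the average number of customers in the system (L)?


rho = 14/22; L = rho/(1-rho) = 1.75

1.75


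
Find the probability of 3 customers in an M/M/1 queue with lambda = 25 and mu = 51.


rho = 25/51; P(n) = (1-rho)*rho^n = (1-25/51)*(25/51)^3 = 0.06

0.06


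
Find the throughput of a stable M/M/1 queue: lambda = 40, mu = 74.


For a stable queue (lambda < mu), throughput = lambda = 40 per hour

40 per hour


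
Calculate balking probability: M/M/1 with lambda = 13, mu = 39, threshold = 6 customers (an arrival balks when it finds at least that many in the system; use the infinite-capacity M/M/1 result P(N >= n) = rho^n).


P(N >= 6) = rho^6 = (13/39)^6 = 0.0014

0.0014


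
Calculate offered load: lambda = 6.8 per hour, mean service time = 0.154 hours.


Offered load a = lambda * E[S] = 6.8 * 0.154 = 1.05 Erlangs

1.05 Erlangs


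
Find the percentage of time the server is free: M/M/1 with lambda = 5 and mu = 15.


Idle fraction = (1 - rho) * 100 = (1 - 5/15) * 100 = 66.7%

66.7%


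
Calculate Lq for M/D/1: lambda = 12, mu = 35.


M/D/1: Lq = rho^2 / (2*(1-rho)) where rho = 12/35; Lq = 0.09

0.09


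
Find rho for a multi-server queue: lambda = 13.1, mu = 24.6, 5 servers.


rho = lambda / (c * mu) = 13.1 / (5 * 24.6) = 0.1065

0.1065


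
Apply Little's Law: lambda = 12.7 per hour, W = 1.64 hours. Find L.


L = lambda * W = 12.7 * 1.64 = 20.83

20.83


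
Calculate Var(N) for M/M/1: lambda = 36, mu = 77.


rho = 36/77; Var(N) = rho/(1-rho)^2 = 1.65

1.65


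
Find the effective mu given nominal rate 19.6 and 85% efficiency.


Effective rate = mu * efficiency = 19.6 * 0.85 = 16.66 per hour

16.66 per hour


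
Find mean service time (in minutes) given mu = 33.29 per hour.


Mean service time = 60/mu = 60/33.29 = 1.8 minutes

1.8 minutes


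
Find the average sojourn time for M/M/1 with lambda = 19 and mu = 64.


W = 1/(mu - lambda) = 1/(64 - 19) = 0.0222 hours

0.0222 hours


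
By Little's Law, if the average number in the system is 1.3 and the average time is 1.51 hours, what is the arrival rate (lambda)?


lambda = L / W = 1.3 / 1.51 = 0.86 per hour

0.86 per hour


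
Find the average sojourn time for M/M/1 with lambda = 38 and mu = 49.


W = 1/(mu - lambda) = 1/(49 - 38) = 0.0909 hours

0.0909 hours


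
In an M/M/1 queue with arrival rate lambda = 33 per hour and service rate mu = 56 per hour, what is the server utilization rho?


rho = lambda/mu = 33/56 = 0.5893

0.5893


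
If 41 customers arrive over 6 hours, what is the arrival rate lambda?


lambda = total arrivals / time = 41 / 6 = 6.83 per hour

6.83 per hour


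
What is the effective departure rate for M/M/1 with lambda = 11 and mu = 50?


For a stable queue (lambda < mu), throughput = lambda = 11 per hour

11 per hour


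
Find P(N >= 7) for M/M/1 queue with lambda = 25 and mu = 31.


P(N >= 7) = rho^7 = (25/31)^7 = 0.2218

0.2218


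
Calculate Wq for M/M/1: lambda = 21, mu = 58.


rho = 21/58; Wq = rho/(mu - lambda) = 0.0098 hours

0.0098 hours


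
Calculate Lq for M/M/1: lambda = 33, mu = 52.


rho = 33/52; Lq = rho^2/(1-rho) = 1.1

1.1


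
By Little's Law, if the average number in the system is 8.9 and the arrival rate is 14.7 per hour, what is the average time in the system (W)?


W = L / lambda = 8.9 / 14.7 = 0.6054 hours

0.6054 hours


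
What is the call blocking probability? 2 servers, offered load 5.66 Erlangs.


B(N,A) = (A^N/N!) / sum(A^k/k!, k=0..N) with N=2, A=5.66 = 0.7063

0.7063


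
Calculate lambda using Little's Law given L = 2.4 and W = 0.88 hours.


lambda = L / W = 2.4 / 0.88 = 2.73 per hour

2.73 per hour


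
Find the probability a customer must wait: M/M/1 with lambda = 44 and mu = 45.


P(wait) = rho = lambda/mu = 44/45 = 0.9778

0.9778


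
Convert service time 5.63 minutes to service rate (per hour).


mu = 60 / avg_service_time = 60 / 5.63 = 10.66 per hour

10.66 per hour
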